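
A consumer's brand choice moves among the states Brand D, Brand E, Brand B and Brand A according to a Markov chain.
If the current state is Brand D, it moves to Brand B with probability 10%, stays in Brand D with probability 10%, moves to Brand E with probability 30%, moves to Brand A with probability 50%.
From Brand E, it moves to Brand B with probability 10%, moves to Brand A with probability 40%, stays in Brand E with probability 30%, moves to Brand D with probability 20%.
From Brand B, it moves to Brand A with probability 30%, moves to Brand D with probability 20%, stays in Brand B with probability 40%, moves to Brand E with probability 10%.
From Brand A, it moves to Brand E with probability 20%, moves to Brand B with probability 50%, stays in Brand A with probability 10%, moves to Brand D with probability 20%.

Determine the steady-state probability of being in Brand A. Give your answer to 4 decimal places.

0.2976

Let the stationary distribution be π with π = πP and π_1 + π_2 + π_3 + π_4 = 1.
π_1 = 0.1·π_1 + 0.2·π_2 + 0.2·π_3 + 0.2·π_4
π_2 = 0.3·π_1 + 0.3·π_2 + 0.1·π_3 + 0.2·π_4
π_3 = 0.1·π_1 + 0.1·π_2 + 0.4·π_3 + 0.5·π_4
Solving with the normalization constraint gives π = (0.1818, 0.2077, 0.3129, 0.2976).
So the stationary probability of Brand A is 0.2976.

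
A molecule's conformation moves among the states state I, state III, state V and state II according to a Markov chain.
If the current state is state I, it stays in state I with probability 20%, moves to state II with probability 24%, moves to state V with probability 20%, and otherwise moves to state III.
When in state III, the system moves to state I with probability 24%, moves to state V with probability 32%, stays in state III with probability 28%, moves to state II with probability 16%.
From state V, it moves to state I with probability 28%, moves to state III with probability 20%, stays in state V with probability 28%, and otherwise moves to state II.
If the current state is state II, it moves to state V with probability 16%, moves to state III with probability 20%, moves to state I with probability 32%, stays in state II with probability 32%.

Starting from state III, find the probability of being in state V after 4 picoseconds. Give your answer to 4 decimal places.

Propagate the distribution vector 4 picoseconds from state III.
After 0 picoseconds: (0.0000, 1.0000, 0.0000, 0.0000)
After 1 picosecond: (0.2400, 0.2800, 0.3200, 0.1600)
After 2 picoseconds: (0.2560, 0.2608, 0.2528, 0.2304)
After 3 picoseconds: (0.2583, 0.2618, 0.2423, 0.2376)
After 4 picoseconds: (0.2584, 0.2623, 0.2413, 0.2381)
P(in state V after 4 picoseconds) = 0.2413

0.2413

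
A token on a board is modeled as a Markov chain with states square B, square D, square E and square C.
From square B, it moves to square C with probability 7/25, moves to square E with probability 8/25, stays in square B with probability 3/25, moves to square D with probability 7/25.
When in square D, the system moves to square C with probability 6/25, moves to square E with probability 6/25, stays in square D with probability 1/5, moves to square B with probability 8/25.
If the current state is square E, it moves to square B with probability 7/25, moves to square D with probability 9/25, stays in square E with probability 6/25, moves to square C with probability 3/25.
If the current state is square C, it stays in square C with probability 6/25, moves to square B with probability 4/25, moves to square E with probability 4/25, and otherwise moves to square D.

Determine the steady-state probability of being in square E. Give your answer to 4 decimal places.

Let the stationary distribution be π with π = πP and π_1 + π_2 + π_3 + π_4 = 1.
π_1 = 0.12·π_1 + 0.32·π_2 + 0.28·π_3 + 0.16·π_4
π_2 = 0.28·π_1 + 0.2·π_2 + 0.36·π_3 + 0.44·π_4
π_3 = 0.32·π_1 + 0.24·π_2 + 0.24·π_3 + 0.16·π_4
Solving with the normalization constraint gives π = (0.2293, 0.3097, 0.2407, 0.2203).
So the stationary probability of square E is 0.2407.

0.2407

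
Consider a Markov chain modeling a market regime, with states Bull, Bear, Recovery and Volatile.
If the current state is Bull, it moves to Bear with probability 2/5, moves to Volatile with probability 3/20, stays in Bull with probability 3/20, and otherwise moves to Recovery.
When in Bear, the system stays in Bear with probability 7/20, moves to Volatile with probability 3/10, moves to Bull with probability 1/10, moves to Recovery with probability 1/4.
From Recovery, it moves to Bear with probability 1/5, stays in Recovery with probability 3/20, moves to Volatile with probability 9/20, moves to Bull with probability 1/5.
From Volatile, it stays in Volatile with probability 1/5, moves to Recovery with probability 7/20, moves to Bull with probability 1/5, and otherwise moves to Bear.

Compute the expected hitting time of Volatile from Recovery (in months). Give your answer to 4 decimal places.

2.7810

Let t(s) be the expected number of months to first reach Volatile from state s, with t(Volatile) = 0. Conditioning on the first month:
t(Bull) = 1 + 0.15·t(Bull) + 0.4·t(Bear) + 0.3·t(Recovery)
t(Bear) = 1 + 0.1·t(Bull) + 0.35·t(Bear) + 0.25·t(Recovery)
t(Recovery) = 1 + 0.2·t(Bull) + 0.2·t(Bear) + 0.15·t(Recovery)
Solving: t(Bull) = 3.6495, t(Bear) = 3.1695, t(Recovery) = 2.7810.
Expected months from Recovery to Volatile: 2.7810.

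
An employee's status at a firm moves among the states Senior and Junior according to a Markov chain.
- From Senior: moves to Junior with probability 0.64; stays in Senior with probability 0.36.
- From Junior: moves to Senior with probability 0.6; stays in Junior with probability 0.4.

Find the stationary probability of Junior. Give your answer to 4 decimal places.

0.5161

Let the stationary distribution be π with π = πP and π_1 + π_2 = 1.
π_1 = 0.36·π_1 + 0.6·π_2
Solving with the normalization constraint gives π = (0.4839, 0.5161).
So the stationary probability of Junior is 0.5161.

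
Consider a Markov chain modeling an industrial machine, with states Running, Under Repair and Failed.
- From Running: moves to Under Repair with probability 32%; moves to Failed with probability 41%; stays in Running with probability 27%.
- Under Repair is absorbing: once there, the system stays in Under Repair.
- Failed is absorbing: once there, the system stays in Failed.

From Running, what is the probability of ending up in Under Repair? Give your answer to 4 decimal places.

Let h(s) be the probability of absorption at Under Repair starting from transient state s. Then h(Under Repair) = 1 and h(Failed) = 0. By first-step analysis:
h(Running) = 0.27·h(Running) + 0.32·1 + 0.41·0
Solving: h(Running) = 0.4384.
Starting from Running, the probability is 0.4384.

0.4384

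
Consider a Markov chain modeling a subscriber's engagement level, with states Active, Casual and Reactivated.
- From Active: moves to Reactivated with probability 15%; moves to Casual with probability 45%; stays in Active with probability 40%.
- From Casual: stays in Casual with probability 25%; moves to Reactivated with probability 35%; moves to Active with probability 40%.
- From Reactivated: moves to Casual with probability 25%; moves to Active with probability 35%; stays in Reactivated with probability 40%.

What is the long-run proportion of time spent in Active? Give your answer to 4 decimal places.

0.3856

Let the stationary distribution be π with π = πP and π_1 + π_2 + π_3 = 1.
π_1 = 0.4·π_1 + 0.4·π_2 + 0.35·π_3
π_2 = 0.45·π_1 + 0.25·π_2 + 0.25·π_3
Solving with the normalization constraint gives π = (0.3856, 0.3271, 0.2872).
So the stationary probability of Active is 0.3856.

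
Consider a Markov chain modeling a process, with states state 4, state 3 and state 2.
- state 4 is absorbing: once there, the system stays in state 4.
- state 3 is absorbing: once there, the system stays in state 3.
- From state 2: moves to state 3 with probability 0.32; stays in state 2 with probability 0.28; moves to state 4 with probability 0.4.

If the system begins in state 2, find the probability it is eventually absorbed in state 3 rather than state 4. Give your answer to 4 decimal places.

0.4444

Let h(s) be the probability of absorption at state 3 starting from transient state s. Then h(state 3) = 1 and h(state 4) = 0. By first-step analysis:
h(state 2) = 0.4·0 + 0.32·1 + 0.28·h(state 2)
Solving: h(state 2) = 0.4444.
Starting from state 2, the probability is 0.4444.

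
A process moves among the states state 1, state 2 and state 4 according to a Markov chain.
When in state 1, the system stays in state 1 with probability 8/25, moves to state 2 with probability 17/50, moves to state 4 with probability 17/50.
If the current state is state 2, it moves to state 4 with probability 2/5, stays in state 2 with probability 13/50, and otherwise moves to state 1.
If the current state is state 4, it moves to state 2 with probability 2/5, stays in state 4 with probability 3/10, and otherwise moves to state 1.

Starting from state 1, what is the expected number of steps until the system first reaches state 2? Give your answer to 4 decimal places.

Let t(s) be the expected number of steps to first reach state 2 from state s, with t(state 2) = 0. Conditioning on the first step:
t(state 1) = 1 + 0.32·t(state 1) + 0.34·t(state 4)
t(state 4) = 1 + 0.3·t(state 1) + 0.3·t(state 4)
Solving: t(state 1) = 2.7807, t(state 4) = 2.6203.
Expected steps from state 1 to state 2: 2.7807.

2.7807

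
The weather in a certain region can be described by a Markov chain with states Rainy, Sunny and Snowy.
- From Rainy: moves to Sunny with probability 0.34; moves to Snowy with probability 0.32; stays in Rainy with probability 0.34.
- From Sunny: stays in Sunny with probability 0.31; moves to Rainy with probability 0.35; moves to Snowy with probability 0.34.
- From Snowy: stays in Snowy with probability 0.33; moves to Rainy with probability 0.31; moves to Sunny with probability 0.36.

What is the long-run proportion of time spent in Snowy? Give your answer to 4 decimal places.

Let the stationary distribution be π with π = πP and π_1 + π_2 + π_3 = 1.
π_1 = 0.34·π_1 + 0.35·π_2 + 0.31·π_3
π_2 = 0.34·π_1 + 0.31·π_2 + 0.36·π_3
Solving with the normalization constraint gives π = (0.3335, 0.3365, 0.3300).
So the stationary probability of Snowy is 0.3300.

0.3300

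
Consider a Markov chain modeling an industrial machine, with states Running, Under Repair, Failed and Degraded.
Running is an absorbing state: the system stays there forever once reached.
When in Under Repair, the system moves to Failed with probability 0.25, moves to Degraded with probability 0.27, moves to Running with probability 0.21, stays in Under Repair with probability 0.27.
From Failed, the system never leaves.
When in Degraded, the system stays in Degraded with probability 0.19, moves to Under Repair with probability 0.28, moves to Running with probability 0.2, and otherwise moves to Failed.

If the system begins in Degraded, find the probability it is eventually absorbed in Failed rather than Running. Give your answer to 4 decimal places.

Let h(s) be the probability of absorption at Failed starting from transient state s. Then h(Failed) = 1 and h(Running) = 0. By first-step analysis:
h(Under Repair) = 0.21·0 + 0.27·h(Under Repair) + 0.25·1 + 0.27·h(Degraded)
h(Degraded) = 0.2·0 + 0.28·h(Under Repair) + 0.33·1 + 0.19·h(Degraded)
Solving: h(Under Repair) = 0.5654, h(Degraded) = 0.6029.
Starting from Degraded, the probability is 0.6029.

0.6029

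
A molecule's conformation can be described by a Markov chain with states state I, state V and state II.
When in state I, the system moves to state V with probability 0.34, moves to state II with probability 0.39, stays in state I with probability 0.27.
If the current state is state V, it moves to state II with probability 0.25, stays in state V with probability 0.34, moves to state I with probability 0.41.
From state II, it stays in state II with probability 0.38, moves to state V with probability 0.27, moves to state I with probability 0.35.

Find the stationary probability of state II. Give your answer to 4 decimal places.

0.3423

Let the stationary distribution be π with π = πP and π_1 + π_2 + π_3 = 1.
π_1 = 0.27·π_1 + 0.41·π_2 + 0.35·π_3
π_2 = 0.34·π_1 + 0.34·π_2 + 0.27·π_3
Solving with the normalization constraint gives π = (0.3416, 0.3160, 0.3423).
So the stationary probability of state II is 0.3423.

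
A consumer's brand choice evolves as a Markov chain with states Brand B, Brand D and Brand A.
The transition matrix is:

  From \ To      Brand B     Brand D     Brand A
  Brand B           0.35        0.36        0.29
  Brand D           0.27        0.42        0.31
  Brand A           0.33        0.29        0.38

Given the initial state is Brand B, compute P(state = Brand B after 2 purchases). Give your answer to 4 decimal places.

0.3154

Sum over the intermediate state after 1 purchase:
P = P(Brand B→Brand B)·P(Brand B→Brand B) + P(Brand B→Brand D)·P(Brand D→Brand B) + P(Brand B→Brand A)·P(Brand A→Brand B)
  = 0.35×0.35 + 0.36×0.27 + 0.29×0.33
  = 0.1225 + 0.0972 + 0.0957 = 0.3154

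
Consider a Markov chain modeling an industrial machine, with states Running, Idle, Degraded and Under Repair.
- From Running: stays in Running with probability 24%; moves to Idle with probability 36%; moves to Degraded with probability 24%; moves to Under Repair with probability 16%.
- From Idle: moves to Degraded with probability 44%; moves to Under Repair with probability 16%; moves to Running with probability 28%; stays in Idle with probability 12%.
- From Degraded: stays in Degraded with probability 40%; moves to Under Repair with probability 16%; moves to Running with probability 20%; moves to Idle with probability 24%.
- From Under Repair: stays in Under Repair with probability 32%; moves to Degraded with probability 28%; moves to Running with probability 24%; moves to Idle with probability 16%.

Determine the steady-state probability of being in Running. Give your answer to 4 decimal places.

Let the stationary distribution be π with π = πP and π_1 + π_2 + π_3 + π_4 = 1.
π_1 = 0.24·π_1 + 0.28·π_2 + 0.2·π_3 + 0.24·π_4
π_2 = 0.36·π_1 + 0.12·π_2 + 0.24·π_3 + 0.16·π_4
π_3 = 0.24·π_1 + 0.44·π_2 + 0.4·π_3 + 0.28·π_4
Solving with the normalization constraint gives π = (0.2351, 0.2259, 0.3486, 0.1905).
So the stationary probability of Running is 0.2351.

0.2351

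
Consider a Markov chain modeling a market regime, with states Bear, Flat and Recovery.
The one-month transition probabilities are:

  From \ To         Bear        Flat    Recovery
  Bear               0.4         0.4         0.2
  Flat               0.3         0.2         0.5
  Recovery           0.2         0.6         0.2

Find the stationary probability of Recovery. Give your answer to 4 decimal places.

Let the stationary distribution be π with π = πP and π_1 + π_2 + π_3 = 1.
π_1 = 0.4·π_1 + 0.3·π_2 + 0.2·π_3
π_2 = 0.4·π_1 + 0.2·π_2 + 0.6·π_3
Solving with the normalization constraint gives π = (0.2982, 0.3860, 0.3158).
So the stationary probability of Recovery is 0.3158.

0.3158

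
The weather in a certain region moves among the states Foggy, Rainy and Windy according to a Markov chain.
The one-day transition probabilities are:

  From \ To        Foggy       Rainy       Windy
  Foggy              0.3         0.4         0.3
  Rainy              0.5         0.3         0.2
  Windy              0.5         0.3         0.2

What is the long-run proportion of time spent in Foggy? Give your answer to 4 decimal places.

0.4167

Let the stationary distribution be π with π = πP and π_1 + π_2 + π_3 = 1.
π_1 = 0.3·π_1 + 0.5·π_2 + 0.5·π_3
π_2 = 0.4·π_1 + 0.3·π_2 + 0.3·π_3
Solving with the normalization constraint gives π = (0.4167, 0.3417, 0.2417).
So the stationary probability of Foggy is 0.4167.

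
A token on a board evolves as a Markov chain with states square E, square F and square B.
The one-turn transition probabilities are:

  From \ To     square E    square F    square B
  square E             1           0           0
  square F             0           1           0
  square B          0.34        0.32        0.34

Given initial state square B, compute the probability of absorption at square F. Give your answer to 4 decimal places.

0.4848

Let h(s) be the probability of absorption at square F starting from transient state s. Then h(square F) = 1 and h(square E) = 0. By first-step analysis:
h(square B) = 0.34·0 + 0.32·1 + 0.34·h(square B)
Solving: h(square B) = 0.4848.
Starting from square B, the probability is 0.4848.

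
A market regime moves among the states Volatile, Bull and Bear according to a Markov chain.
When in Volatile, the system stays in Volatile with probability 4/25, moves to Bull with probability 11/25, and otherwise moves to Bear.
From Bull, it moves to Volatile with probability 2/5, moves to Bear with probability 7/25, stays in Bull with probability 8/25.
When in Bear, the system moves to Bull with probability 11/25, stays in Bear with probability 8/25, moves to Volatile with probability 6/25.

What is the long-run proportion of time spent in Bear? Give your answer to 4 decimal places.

Let the stationary distribution be π with π = πP and π_1 + π_2 + π_3 = 1.
π_1 = 0.16·π_1 + 0.4·π_2 + 0.24·π_3
π_2 = 0.44·π_1 + 0.32·π_2 + 0.44·π_3
Solving with the normalization constraint gives π = (0.2804, 0.3929, 0.3267).
So the stationary probability of Bear is 0.3267.

0.3267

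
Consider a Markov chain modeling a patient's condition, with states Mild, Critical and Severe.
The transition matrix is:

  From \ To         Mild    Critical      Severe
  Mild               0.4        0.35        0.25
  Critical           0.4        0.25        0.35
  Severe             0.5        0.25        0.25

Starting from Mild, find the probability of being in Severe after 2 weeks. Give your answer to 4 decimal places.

Sum over the intermediate state after 1 week:
P = P(Mild→Mild)·P(Mild→Severe) + P(Mild→Critical)·P(Critical→Severe) + P(Mild→Severe)·P(Severe→Severe)
  = 0.4×0.25 + 0.35×0.35 + 0.25×0.25
  = 0.1000 + 0.1225 + 0.0625 = 0.2850

0.2850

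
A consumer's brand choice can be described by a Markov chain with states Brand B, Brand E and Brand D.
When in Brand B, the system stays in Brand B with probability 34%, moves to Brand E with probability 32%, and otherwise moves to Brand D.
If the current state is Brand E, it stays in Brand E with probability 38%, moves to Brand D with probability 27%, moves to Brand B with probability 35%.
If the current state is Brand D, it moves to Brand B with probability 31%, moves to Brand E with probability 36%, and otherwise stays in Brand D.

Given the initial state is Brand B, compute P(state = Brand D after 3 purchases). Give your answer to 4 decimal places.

0.3122

Propagate the distribution vector 3 purchases from Brand B.
After 0 purchases: (1.0000, 0.0000, 0.0000)
After 1 purchase: (0.3400, 0.3200, 0.3400)
After 2 purchases: (0.3330, 0.3528, 0.3142)
After 3 purchases: (0.3341, 0.3537, 0.3122)
P(in Brand D after 3 purchases) = 0.3122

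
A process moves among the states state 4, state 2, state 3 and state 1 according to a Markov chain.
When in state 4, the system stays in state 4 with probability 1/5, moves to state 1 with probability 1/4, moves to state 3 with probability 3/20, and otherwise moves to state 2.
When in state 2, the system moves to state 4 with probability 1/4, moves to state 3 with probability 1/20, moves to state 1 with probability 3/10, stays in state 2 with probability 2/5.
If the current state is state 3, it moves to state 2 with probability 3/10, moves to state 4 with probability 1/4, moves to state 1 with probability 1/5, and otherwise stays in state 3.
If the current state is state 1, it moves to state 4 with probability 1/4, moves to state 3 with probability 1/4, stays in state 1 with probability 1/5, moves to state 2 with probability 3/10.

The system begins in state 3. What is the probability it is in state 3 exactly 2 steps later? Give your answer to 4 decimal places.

0.1650

Propagate the distribution vector 2 steps from state 3.
After 0 steps: (0.0000, 0.0000, 1.0000, 0.0000)
After 1 step: (0.2500, 0.3000, 0.2500, 0.2000)
After 2 steps: (0.2375, 0.3550, 0.1650, 0.2425)
P(in state 3 after 2 steps) = 0.1650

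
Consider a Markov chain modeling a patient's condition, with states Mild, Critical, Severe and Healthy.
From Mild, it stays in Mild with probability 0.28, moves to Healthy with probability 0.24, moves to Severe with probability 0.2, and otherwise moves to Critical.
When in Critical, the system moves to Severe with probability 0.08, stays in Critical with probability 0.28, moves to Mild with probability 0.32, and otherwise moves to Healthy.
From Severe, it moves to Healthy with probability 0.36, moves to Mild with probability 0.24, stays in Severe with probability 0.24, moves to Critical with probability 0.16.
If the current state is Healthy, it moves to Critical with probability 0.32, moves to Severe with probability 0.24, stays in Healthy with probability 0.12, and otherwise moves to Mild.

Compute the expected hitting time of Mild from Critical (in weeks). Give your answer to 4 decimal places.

3.2442

Let t(s) be the expected number of weeks to first reach Mild from state s, with t(Mild) = 0. Conditioning on the first week:
t(Critical) = 1 + 0.28·t(Critical) + 0.08·t(Severe) + 0.32·t(Healthy)
t(Severe) = 1 + 0.16·t(Critical) + 0.24·t(Severe) + 0.36·t(Healthy)
t(Healthy) = 1 + 0.32·t(Critical) + 0.24·t(Severe) + 0.12·t(Healthy)
Solving: t(Critical) = 3.2442, t(Severe) = 3.5551, t(Healthy) = 3.2857.
Expected weeks from Critical to Mild: 3.2442.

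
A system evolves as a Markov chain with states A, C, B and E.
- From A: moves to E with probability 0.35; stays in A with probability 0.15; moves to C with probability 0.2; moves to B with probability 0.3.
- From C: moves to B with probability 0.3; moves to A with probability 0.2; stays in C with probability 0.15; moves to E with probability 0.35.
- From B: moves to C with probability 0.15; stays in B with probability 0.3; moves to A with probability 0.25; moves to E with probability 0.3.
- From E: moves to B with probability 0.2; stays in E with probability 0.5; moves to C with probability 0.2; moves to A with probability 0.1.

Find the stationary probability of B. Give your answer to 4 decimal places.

Let the stationary distribution be π with π = πP and π_1 + π_2 + π_3 + π_4 = 1.
π_1 = 0.15·π_1 + 0.2·π_2 + 0.25·π_3 + 0.1·π_4
π_2 = 0.2·π_1 + 0.15·π_2 + 0.15·π_3 + 0.2·π_4
π_3 = 0.3·π_1 + 0.3·π_2 + 0.3·π_3 + 0.2·π_4
Solving with the normalization constraint gives π = (0.1651, 0.1781, 0.2604, 0.3964).
So the stationary probability of B is 0.2604.

0.2604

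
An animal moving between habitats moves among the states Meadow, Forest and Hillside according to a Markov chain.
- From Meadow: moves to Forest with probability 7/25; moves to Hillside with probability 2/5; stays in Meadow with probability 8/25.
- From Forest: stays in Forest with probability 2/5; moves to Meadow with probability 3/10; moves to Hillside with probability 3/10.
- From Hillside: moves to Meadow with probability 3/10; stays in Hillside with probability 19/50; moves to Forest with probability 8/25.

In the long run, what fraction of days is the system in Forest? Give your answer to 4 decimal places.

0.3345

Let the stationary distribution be π with π = πP and π_1 + π_2 + π_3 = 1.
π_1 = 0.32·π_1 + 0.3·π_2 + 0.3·π_3
π_2 = 0.28·π_1 + 0.4·π_2 + 0.32·π_3
Solving with the normalization constraint gives π = (0.3061, 0.3345, 0.3594).
So the stationary probability of Forest is 0.3345.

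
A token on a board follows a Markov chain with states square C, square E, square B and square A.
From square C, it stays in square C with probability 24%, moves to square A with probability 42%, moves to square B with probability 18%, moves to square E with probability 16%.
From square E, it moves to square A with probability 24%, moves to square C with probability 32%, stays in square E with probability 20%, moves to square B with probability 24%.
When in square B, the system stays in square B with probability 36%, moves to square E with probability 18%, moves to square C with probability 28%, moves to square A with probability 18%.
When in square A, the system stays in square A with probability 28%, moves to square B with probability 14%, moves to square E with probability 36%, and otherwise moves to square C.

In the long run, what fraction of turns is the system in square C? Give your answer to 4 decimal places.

0.2617

Let the stationary distribution be π with π = πP and π_1 + π_2 + π_3 + π_4 = 1.
π_1 = 0.24·π_1 + 0.32·π_2 + 0.28·π_3 + 0.22·π_4
π_2 = 0.16·π_1 + 0.2·π_2 + 0.18·π_3 + 0.36·π_4
π_3 = 0.18·π_1 + 0.24·π_2 + 0.36·π_3 + 0.14·π_4
Solving with the normalization constraint gives π = (0.2617, 0.2307, 0.2225, 0.2852).
So the stationary probability of square C is 0.2617.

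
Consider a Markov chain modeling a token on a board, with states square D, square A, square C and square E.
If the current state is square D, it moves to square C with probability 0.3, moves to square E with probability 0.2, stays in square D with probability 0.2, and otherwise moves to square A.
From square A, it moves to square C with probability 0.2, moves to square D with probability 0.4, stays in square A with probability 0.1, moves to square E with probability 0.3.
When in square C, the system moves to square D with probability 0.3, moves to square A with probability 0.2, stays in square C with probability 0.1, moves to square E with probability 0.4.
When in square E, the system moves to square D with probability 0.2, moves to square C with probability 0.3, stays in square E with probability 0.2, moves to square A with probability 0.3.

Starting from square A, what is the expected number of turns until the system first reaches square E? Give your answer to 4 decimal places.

3.4545

Let t(s) be the expected number of turns to first reach square E from state s, with t(square E) = 0. Conditioning on the first turn:
t(square D) = 1 + 0.2·t(square D) + 0.3·t(square A) + 0.3·t(square C)
t(square A) = 1 + 0.4·t(square D) + 0.1·t(square A) + 0.2·t(square C)
t(square C) = 1 + 0.3·t(square D) + 0.2·t(square A) + 0.1·t(square C)
Solving: t(square D) = 3.7143, t(square A) = 3.4545, t(square C) = 3.1169.
Expected turns from square A to square E: 3.4545.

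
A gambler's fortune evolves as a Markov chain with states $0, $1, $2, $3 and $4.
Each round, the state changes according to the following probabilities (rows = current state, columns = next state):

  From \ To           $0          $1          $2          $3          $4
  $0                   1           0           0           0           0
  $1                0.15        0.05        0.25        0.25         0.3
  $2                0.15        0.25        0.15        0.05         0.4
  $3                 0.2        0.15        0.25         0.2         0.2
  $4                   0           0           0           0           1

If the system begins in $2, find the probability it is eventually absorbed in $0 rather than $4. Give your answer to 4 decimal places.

0.3020

Let h(s) be the probability of absorption at $0 starting from transient state s. Then h($0) = 1 and h($4) = 0. By first-step analysis:
h($1) = 0.15·1 + 0.05·h($1) + 0.25·h($2) + 0.25·h($3) + 0.3·0
h($2) = 0.15·1 + 0.25·h($1) + 0.15·h($2) + 0.05·h($3) + 0.4·0
h($3) = 0.2·1 + 0.15·h($1) + 0.25·h($2) + 0.2·h($3) + 0.2·0
Solving: h($1) = 0.3450, h($2) = 0.3020, h($3) = 0.4091.
Starting from $2, the probability is 0.3020.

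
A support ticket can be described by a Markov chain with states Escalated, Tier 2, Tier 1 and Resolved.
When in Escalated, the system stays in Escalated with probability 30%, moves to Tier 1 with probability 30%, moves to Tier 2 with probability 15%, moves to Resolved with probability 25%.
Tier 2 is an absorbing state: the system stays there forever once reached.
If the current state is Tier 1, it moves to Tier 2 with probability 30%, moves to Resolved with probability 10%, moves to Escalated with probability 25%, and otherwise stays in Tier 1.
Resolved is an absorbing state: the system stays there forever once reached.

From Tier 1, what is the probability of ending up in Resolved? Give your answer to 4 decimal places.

0.3487

Let h(s) be the probability of absorption at Resolved starting from transient state s. Then h(Resolved) = 1 and h(Tier 2) = 0. By first-step analysis:
h(Escalated) = 0.3·h(Escalated) + 0.15·0 + 0.3·h(Tier 1) + 0.25·1
h(Tier 1) = 0.25·h(Escalated) + 0.3·0 + 0.35·h(Tier 1) + 0.1·1
Solving: h(Escalated) = 0.5066, h(Tier 1) = 0.3487.
Starting from Tier 1, the probability is 0.3487.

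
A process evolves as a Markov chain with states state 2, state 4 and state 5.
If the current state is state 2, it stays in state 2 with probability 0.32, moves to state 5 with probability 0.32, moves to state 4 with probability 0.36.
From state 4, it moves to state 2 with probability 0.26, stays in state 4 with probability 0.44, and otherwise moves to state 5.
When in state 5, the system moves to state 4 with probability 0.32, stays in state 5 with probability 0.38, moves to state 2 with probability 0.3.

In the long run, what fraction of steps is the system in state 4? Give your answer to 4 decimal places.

Let the stationary distribution be π with π = πP and π_1 + π_2 + π_3 = 1.
π_1 = 0.32·π_1 + 0.26·π_2 + 0.3·π_3
π_2 = 0.36·π_1 + 0.44·π_2 + 0.32·π_3
Solving with the normalization constraint gives π = (0.2907, 0.3769, 0.3324).
So the stationary probability of state 4 is 0.3769.

0.3769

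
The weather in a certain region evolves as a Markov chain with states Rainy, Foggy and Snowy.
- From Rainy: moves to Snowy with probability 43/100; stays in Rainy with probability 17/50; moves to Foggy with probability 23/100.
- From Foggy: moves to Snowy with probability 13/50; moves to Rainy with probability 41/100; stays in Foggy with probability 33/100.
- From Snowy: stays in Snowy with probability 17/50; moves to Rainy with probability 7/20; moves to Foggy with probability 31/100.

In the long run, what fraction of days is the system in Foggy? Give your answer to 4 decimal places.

Let the stationary distribution be π with π = πP and π_1 + π_2 + π_3 = 1.
π_1 = 0.34·π_1 + 0.41·π_2 + 0.35·π_3
π_2 = 0.23·π_1 + 0.33·π_2 + 0.31·π_3
Solving with the normalization constraint gives π = (0.3636, 0.2866, 0.3498).
So the stationary probability of Foggy is 0.2866.

0.2866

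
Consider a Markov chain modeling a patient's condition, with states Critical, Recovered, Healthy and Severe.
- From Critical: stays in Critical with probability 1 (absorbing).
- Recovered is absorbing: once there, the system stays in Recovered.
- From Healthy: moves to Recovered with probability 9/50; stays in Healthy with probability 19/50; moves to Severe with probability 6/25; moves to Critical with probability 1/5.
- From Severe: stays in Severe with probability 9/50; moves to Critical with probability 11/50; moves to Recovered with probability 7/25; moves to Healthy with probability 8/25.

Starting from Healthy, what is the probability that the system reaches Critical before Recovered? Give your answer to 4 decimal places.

Let h(s) be the probability of absorption at Critical starting from transient state s. Then h(Critical) = 1 and h(Recovered) = 0. By first-step analysis:
h(Healthy) = 0.2·1 + 0.18·0 + 0.38·h(Healthy) + 0.24·h(Severe)
h(Severe) = 0.22·1 + 0.28·0 + 0.32·h(Healthy) + 0.18·h(Severe)
Solving: h(Healthy) = 0.5023, h(Severe) = 0.4643.
Starting from Healthy, the probability is 0.5023.

0.5023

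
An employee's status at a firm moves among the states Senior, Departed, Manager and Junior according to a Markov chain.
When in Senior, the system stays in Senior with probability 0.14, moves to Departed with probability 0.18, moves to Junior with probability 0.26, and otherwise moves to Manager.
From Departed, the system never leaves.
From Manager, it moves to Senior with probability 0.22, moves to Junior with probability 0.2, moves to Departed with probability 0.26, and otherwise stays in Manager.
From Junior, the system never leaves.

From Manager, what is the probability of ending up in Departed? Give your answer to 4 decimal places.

Let h(s) be the probability of absorption at Departed starting from transient state s. Then h(Departed) = 1 and h(Junior) = 0. By first-step analysis:
h(Senior) = 0.14·h(Senior) + 0.18·1 + 0.42·h(Manager) + 0.26·0
h(Manager) = 0.22·h(Senior) + 0.26·1 + 0.32·h(Manager) + 0.2·0
Solving: h(Senior) = 0.4703, h(Manager) = 0.5345.
Starting from Manager, the probability is 0.5345.

0.5345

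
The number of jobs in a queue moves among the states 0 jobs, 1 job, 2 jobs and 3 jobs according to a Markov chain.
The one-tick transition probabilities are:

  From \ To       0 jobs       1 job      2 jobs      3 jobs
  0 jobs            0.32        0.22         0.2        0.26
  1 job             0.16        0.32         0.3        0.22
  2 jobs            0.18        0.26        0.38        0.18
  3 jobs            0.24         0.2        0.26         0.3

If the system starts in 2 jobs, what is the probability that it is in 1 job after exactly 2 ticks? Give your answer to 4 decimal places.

Propagate the distribution vector 2 ticks from 2 jobs.
After 0 ticks: (0.0000, 0.0000, 1.0000, 0.0000)
After 1 tick: (0.1800, 0.2600, 0.3800, 0.1800)
After 2 ticks: (0.2108, 0.2576, 0.3052, 0.2264)
P(in 1 job after 2 ticks) = 0.2576

0.2576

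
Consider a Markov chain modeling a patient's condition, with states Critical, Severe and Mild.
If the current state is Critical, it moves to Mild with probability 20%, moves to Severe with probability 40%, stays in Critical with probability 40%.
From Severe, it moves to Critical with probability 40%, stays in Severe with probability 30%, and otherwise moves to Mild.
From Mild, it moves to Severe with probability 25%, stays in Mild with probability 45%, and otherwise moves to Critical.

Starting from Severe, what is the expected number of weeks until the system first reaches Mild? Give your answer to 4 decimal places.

Let t(s) be the expected number of weeks to first reach Mild from state s, with t(Mild) = 0. Conditioning on the first week:
t(Critical) = 1 + 0.4·t(Critical) + 0.4·t(Severe)
t(Severe) = 1 + 0.4·t(Critical) + 0.3·t(Severe)
Solving: t(Critical) = 4.2308, t(Severe) = 3.8462.
Expected weeks from Severe to Mild: 3.8462.

3.8462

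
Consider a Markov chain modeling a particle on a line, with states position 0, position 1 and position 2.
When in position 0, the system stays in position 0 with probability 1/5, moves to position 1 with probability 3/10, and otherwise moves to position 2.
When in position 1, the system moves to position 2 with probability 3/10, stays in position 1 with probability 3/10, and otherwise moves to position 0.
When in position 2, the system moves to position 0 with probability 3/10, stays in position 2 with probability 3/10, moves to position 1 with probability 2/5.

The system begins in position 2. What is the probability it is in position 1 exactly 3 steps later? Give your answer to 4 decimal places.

0.3360

Propagate the distribution vector 3 steps from position 2.
After 0 steps: (0.0000, 0.0000, 1.0000)
After 1 step: (0.3000, 0.4000, 0.3000)
After 2 steps: (0.3100, 0.3300, 0.3600)
After 3 steps: (0.3020, 0.3360, 0.3620)
P(in position 1 after 3 steps) = 0.3360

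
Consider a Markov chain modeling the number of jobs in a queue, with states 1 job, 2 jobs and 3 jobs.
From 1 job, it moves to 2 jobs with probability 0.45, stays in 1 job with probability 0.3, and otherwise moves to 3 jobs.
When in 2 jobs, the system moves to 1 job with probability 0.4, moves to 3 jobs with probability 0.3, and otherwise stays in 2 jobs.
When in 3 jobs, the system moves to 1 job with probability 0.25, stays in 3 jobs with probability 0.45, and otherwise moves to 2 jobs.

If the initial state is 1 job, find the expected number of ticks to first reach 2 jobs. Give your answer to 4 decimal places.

2.4806

Let t(s) be the expected number of ticks to first reach 2 jobs from state s, with t(2 jobs) = 0. Conditioning on the first tick:
t(1 job) = 1 + 0.3·t(1 job) + 0.25·t(3 jobs)
t(3 jobs) = 1 + 0.25·t(1 job) + 0.45·t(3 jobs)
Solving: t(1 job) = 2.4806, t(3 jobs) = 2.9457.
Expected ticks from 1 job to 2 jobs: 2.4806.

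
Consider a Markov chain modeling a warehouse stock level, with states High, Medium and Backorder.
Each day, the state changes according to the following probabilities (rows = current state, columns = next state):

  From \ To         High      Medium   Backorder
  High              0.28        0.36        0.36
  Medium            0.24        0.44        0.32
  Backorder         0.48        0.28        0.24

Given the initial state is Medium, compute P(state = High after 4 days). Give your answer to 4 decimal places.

Propagate the distribution vector 4 days from Medium.
After 0 days: (0.0000, 1.0000, 0.0000)
After 1 day: (0.2400, 0.4400, 0.3200)
After 2 days: (0.3264, 0.3696, 0.3040)
After 3 days: (0.3260, 0.3652, 0.3087)
After 4 days: (0.3271, 0.3645, 0.3083)
P(in High after 4 days) = 0.3271

0.3271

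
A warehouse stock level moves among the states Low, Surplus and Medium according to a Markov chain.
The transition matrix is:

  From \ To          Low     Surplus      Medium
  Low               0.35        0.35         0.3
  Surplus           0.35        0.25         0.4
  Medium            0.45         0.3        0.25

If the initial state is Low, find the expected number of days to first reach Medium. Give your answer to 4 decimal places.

Let t(s) be the expected number of days to first reach Medium from state s, with t(Medium) = 0. Conditioning on the first day:
t(Low) = 1 + 0.35·t(Low) + 0.35·t(Surplus)
t(Surplus) = 1 + 0.35·t(Low) + 0.25·t(Surplus)
Solving: t(Low) = 3.0137, t(Surplus) = 2.7397.
Expected days from Low to Medium: 3.0137.

3.0137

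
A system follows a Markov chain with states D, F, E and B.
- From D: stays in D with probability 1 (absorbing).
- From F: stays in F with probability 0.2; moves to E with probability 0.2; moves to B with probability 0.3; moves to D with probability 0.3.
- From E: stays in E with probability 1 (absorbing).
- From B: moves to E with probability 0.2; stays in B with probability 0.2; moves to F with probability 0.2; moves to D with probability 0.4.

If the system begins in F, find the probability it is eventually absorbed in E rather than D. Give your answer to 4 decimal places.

Let h(s) be the probability of absorption at E starting from transient state s. Then h(E) = 1 and h(D) = 0. By first-step analysis:
h(F) = 0.3·0 + 0.2·h(F) + 0.2·1 + 0.3·h(B)
h(B) = 0.4·0 + 0.2·h(F) + 0.2·1 + 0.2·h(B)
Solving: h(F) = 0.3793, h(B) = 0.3448.
Starting from F, the probability is 0.3793.

0.3793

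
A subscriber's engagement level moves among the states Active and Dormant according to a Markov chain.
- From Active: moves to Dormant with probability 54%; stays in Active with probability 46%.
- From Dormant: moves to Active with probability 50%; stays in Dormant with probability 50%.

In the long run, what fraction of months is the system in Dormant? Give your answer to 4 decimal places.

Let the stationary distribution be π with π = πP and π_1 + π_2 = 1.
π_1 = 0.46·π_1 + 0.5·π_2
Solving with the normalization constraint gives π = (0.4808, 0.5192).
So the stationary probability of Dormant is 0.5192.

0.5192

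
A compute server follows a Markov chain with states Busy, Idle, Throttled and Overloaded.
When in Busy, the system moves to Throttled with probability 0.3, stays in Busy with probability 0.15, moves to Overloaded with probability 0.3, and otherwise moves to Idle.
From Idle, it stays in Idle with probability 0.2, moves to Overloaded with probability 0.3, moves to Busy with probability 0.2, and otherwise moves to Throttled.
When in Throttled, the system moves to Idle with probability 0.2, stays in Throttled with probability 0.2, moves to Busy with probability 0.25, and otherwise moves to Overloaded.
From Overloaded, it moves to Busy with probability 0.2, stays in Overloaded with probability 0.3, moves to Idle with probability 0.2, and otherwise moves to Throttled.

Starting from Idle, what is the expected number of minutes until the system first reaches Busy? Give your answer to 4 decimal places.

4.6809

Let t(s) be the expected number of minutes to first reach Busy from state s, with t(Busy) = 0. Conditioning on the first minute:
t(Idle) = 1 + 0.2·t(Idle) + 0.3·t(Throttled) + 0.3·t(Overloaded)
t(Throttled) = 1 + 0.2·t(Idle) + 0.2·t(Throttled) + 0.35·t(Overloaded)
t(Overloaded) = 1 + 0.2·t(Idle) + 0.3·t(Throttled) + 0.3·t(Overloaded)
Solving: t(Idle) = 4.6809, t(Throttled) = 4.4681, t(Overloaded) = 4.6809.
Expected minutes from Idle to Busy: 4.6809.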